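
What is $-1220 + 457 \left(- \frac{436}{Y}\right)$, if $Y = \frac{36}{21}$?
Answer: $- \frac{352351}{3} \approx -1.1745 \cdot 10^{5}$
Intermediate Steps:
$Y = \frac{12}{7}$ ($Y = 36 \cdot \frac{1}{21} = \frac{12}{7} \approx 1.7143$)
$-1220 + 457 \left(- \frac{436}{Y}\right) = -1220 + 457 \left(- \frac{436}{\frac{12}{7}}\right) = -1220 + 457 \left(\left(-436\right) \frac{7}{12}\right) = -1220 + 457 \left(- \frac{763}{3}\right) = -1220 - \frac{348691}{3} = - \frac{352351}{3}$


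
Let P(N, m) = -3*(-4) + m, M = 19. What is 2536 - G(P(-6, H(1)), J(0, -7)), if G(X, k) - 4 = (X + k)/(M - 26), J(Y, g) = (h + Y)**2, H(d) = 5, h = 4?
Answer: 17757/7 ≈ 2536.7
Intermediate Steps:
P(N, m) = 12 + m
J(Y, g) = (4 + Y)**2
G(X, k) = 4 - X/7 - k/7 (G(X, k) = 4 + (X + k)/(19 - 26) = 4 + (X + k)/(-7) = 4 + (X + k)*(-1/7) = 4 + (-X/7 - k/7) = 4 - X/7 - k/7)
2536 - G(P(-6, H(1)), J(0, -7)) = 2536 - (4 - (12 + 5)/7 - (4 + 0)**2/7) = 2536 - (4 - 1/7*17 - 1/7*4**2) = 2536 - (4 - 17/7 - 1/7*16) = 2536 - (4 - 17/7 - 16/7) = 2536 - 1*(-5/7) = 2536 + 5/7 = 17757/7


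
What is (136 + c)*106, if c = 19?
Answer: 16430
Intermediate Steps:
(136 + c)*106 = (136 + 19)*106 = 155*106 = 16430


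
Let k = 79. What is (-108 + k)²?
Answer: 841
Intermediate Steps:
(-108 + k)² = (-108 + 79)² = (-29)² = 841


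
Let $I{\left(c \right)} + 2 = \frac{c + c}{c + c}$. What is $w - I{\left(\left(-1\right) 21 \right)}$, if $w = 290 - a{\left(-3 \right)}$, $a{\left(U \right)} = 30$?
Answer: $261$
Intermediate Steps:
$I{\left(c \right)} = -1$ ($I{\left(c \right)} = -2 + \frac{c + c}{c + c} = -2 + \frac{2 c}{2 c} = -2 + 2 c \frac{1}{2 c} = -2 + 1 = -1$)
$w = 260$ ($w = 290 - 30 = 260$)
$w - I{\left(\left(-1\right) 21 \right)} = 260 - -1 = 260 + 1 = 261$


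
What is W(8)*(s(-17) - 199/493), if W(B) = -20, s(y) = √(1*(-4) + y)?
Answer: 3980/493 - 20*I*√21 ≈ 8.073 - 91.651*I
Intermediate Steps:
s(y) = √(-4 + y)
W(8)*(s(-17) - 199/493) = -20*(√(-4 - 17) - 199/493) = -20*(√(-21) - 199*1/493) = -20*(I*√21 - 199/493) = -20*(-199/493 + I*√21) = 3980/493 - 20*I*√21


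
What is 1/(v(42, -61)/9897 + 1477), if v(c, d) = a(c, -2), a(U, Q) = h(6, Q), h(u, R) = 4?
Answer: 9897/14617873 ≈ 0.00067705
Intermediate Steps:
a(U, Q) = 4
v(c, d) = 4
1/(v(42, -61)/9897 + 1477) = 1/(4/9897 + 1477) = 1/(14617873/9897) = 9897/14617873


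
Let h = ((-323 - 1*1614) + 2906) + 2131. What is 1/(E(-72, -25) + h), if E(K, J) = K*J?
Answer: 1/4900 ≈ 0.00020408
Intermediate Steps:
h = 3100 (h = ((-323 - 1614) + 2906) + 2131 = (-1937 + 2906) + 2131 = 969 + 2131 = 3100)
E(K, J) = J*K
1/(E(-72, -25) + h) = 1/(-25*(-72) + 3100) = 1/(1800 + 3100) = 1/4900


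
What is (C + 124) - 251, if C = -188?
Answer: -315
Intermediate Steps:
(C + 124) - 251 = (-188 + 124) - 251 = -64 - 251 = -315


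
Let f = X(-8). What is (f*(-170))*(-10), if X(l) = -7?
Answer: -11900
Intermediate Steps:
f = -7
(f*(-170))*(-10) = -7*(-170)*(-10) = 1190*(-10) = -11900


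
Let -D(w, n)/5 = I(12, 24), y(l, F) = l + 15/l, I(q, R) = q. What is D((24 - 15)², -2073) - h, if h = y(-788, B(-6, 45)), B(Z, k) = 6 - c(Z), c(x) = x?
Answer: 573679/788 ≈ 728.02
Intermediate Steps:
B(Z, k) = 6 - Z
y(l, F) = l + 15/l
D(w, n) = -60 (D(w, n) = -5*12 = -60)
h = -620959/788 (h = -788 + 15/(-788) = -788 + 15*(-1/788) = -788 - 15/788 = -620959/788 ≈ -788.02)
D((24 - 15)², -2073) - h = -60 - 1*(-620959/788) = -60 + 620959/788 = 573679/788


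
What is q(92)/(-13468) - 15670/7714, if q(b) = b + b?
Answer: -3793981/1855217 ≈ -2.0450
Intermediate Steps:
q(b) = 2*b
q(92)/(-13468) - 15670/7714 = (2*92)/(-13468) - 15670/7714 = 184*(-1/13468) - 15670*1/7714 = -46/3367 - 7835/3857 = -3793981/1855217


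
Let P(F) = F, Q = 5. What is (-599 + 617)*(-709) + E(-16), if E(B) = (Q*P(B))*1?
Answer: -12842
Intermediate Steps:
E(B) = 5*B (E(B) = (5*B)*1 = 5*B)
(-599 + 617)*(-709) + E(-16) = (-599 + 617)*(-709) + 5*(-16) = 18*(-709) - 80 = -12762 - 80 = -12842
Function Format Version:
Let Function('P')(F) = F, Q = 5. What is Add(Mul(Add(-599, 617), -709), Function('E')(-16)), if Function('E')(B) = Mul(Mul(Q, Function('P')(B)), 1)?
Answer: -12842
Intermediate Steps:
Function('E')(B) = Mul(5, B) (Function('E')(B) = Mul(Mul(5, B), 1) = Mul(5, B))
Add(Mul(Add(-599, 617), -709), Function('E')(-16)) = Add(Mul(Add(-599, 617), -709), Mul(5, -16)) = Add(Mul(18, -709), -80) = Add(-12762, -80) = -12842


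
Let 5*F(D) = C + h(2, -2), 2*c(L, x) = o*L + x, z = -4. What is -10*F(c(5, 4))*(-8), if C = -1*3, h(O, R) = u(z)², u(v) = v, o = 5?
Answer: 208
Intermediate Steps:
h(O, R) = 16 (h(O, R) = (-4)² = 16)
C = -3
c(L, x) = x/2 + 5*L/2 (c(L, x) = (5*L + x)/2 = (x + 5*L)/2 = x/2 + 5*L/2)
F(D) = 13/5 (F(D) = (-3 + 16)/5 = (⅕)*13 = 13/5)
-10*F(c(5, 4))*(-8) = -10*13/5*(-8) = -26*(-8) = 208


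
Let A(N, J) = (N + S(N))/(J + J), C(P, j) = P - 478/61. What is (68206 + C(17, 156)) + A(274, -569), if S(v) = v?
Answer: 2367663411/34709 ≈ 68215.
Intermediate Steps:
C(P, j) = -478/61 + P (C(P, j) = P - 478*1/61 = P - 478/61 = -478/61 + P)
A(N, J) = N/J (A(N, J) = (N + N)/(J + J) = (2*N)/((2*J)) = (2*N)*(1/(2*J)) = N/J)
(68206 + C(17, 156)) + A(274, -569) = (68206 + (-478/61 + 17)) + 274/(-569) = (68206 + 559/61) + 274*(-1/569) = 4161125/61 - 274/569 = 2367663411/34709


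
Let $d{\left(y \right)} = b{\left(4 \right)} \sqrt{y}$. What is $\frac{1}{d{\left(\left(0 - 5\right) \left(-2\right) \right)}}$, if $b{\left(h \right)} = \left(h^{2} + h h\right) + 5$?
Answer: $\frac{\sqrt{10}}{370} \approx 0.0085467$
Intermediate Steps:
$b{\left(h \right)} = 5 + 2 h^{2}$ ($b{\left(h \right)} = \left(h^{2} + h^{2}\right) + 5 = 2 h^{2} + 5 = 5 + 2 h^{2}$)
$d{\left(y \right)} = 37 \sqrt{y}$ ($d{\left(y \right)} = \left(5 + 2 \cdot 4^{2}\right) \sqrt{y} = \left(5 + 2 \cdot 16\right) \sqrt{y} = \left(5 + 32\right) \sqrt{y} = 37 \sqrt{y}$)
$\frac{1}{d{\left(\left(0 - 5\right) \left(-2\right) \right)}} = \frac{1}{37 \sqrt{\left(0 - 5\right) \left(-2\right)}} = \frac{1}{37 \sqrt{\left(-5\right) \left(-2\right)}} = \frac{1}{37 \sqrt{10}} = \frac{\sqrt{10}}{370}$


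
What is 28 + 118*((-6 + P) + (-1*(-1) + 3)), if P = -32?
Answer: -3984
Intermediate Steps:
28 + 118*((-6 + P) + (-1*(-1) + 3)) = 28 + 118*((-6 - 32) + (-1*(-1) + 3)) = 28 + 118*(-38 + (1 + 3)) = 28 + 118*(-38 + 4) = 28 + 118*(-34) = 28 - 4012 = -3984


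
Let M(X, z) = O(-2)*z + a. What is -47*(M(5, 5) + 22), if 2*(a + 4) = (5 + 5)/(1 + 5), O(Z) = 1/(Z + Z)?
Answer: -9917/12 ≈ -826.42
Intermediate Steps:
O(Z) = 1/(2*Z)
a = -19/6 (a = -4 + ((5 + 5)/(1 + 5))/2 = -4 + (10/6)/2 = -4 + (10*(⅙))/2 = -4 + (½)*(5/3) = -4 + ⅚ = -19/6 ≈ -3.1667)
M(X, z) = -19/6 - z/4 (M(X, z) = ((½)/(-2))*z - 19/6 = ((½)*(-½))*z - 19/6 = -z/4 - 19/6 = -19/6 - z/4)
-47*(M(5, 5) + 22) = -47*((-19/6 - ¼*5) + 22) = -47*((-19/6 - 5/4) + 22) = -47*(-53/12 + 22) = -47*211/12 = -9917/12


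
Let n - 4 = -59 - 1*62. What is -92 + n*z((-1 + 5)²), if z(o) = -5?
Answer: 493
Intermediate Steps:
n = -117 (n = 4 + (-59 - 1*62) = 4 + (-59 - 62) = 4 - 121 = -117)
-92 + n*z((-1 + 5)²) = -92 - 117*(-5) = -92 + 585 = 493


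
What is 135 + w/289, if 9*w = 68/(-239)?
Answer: 4936541/36567 ≈ 135.00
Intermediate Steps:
w = -68/2151 (w = (68/(-239))/9 = (68*(-1/239))/9 = (⅑)*(-68/239) = -68/2151 ≈ -0.031613)
135 + w/289 = 135 - 68/2151/289 = 135 - 68/2151*1/289 = 135 - 4/36567 = 4936541/36567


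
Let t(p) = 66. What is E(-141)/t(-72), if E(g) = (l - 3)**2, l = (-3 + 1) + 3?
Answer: 2/33 ≈ 0.060606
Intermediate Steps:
l = 1 (l = -2 + 3 = 1)
E(g) = 4 (E(g) = (1 - 3)**2 = (-2)**2 = 4)
E(-141)/t(-72) = 4/66 = 4*(1/66) = 2/33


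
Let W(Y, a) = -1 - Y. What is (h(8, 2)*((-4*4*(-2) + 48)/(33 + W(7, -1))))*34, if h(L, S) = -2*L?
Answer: -8704/5 ≈ -1740.8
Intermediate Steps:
(h(8, 2)*((-4*4*(-2) + 48)/(33 + W(7, -1))))*34 = ((-2*8)*((-4*4*(-2) + 48)/(33 + (-1 - 1*7))))*34 = -16*(-16*(-2) + 48)/(33 + (-1 - 7))*34 = -16*(32 + 48)/(33 - 8)*34 = -1280/25*34 = -16*16/5*34 = -256/5*34 = -8704/5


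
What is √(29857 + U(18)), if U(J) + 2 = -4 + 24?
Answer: 5*√1195 ≈ 172.84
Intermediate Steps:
U(J) = 18 (U(J) = -2 + (-4 + 24) = -2 + 20 = 18)
√(29857 + U(18)) = √(29857 + 18) = √29875 = 5*√1195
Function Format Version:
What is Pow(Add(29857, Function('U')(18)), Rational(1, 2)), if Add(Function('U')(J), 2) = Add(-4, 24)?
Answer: Mul(5, Pow(1195, Rational(1, 2))) ≈ 172.84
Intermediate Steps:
Function('U')(J) = 18 (Function('U')(J) = Add(-2, Add(-4, 24)) = Add(-2, 20) = 18)
Pow(Add(29857, Function('U')(18)), Rational(1, 2)) = Pow(Add(29857, 18), Rational(1, 2)) = Pow(29875, Rational(1, 2)) = Mul(5, Pow(1195, Rational(1, 2)))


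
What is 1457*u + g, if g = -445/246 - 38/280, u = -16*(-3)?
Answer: 1204264433/17220 ≈ 69934.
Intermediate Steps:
u = 48
g = -33487/17220 (g = -445*1/246 - 38*1/280 = -445/246 - 19/140 = -33487/17220 ≈ -1.9447)
1457*u + g = 1457*48 - 33487/17220 = 69936 - 33487/17220 = 1204264433/17220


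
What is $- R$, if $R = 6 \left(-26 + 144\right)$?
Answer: $-708$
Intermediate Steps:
$R = 708$ ($R = 6 \cdot 118 = 708$)
$- R = \left(-1\right) 708 = -708$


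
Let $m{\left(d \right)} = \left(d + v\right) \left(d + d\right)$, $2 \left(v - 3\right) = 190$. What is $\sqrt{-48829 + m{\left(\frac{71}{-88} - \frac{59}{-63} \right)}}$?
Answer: $\frac{i \sqrt{1500022702366}}{5544} \approx 220.92 i$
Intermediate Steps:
$v = 98$ ($v = 3 + \frac{1}{2} \cdot 190 = 3 + 95 = 98$)
$m{\left(d \right)} = 2 d \left(98 + d\right)$ ($m{\left(d \right)} = \left(d + 98\right) \left(d + d\right) = \left(98 + d\right) 2 d = 2 d \left(98 + d\right)$)
$\sqrt{-48829 + m{\left(\frac{71}{-88} - \frac{59}{-63} \right)}} = \sqrt{-48829 + 2 \left(\frac{71}{-88} - \frac{59}{-63}\right) \left(98 + \left(\frac{71}{-88} - \frac{59}{-63}\right)\right)} = \sqrt{-48829 + 2 \left(71 \left(- \frac{1}{88}\right) - - \frac{59}{63}\right) \left(98 + \left(71 \left(- \frac{1}{88}\right) - - \frac{59}{63}\right)\right)} = \sqrt{-48829 + 2 \left(- \frac{71}{88} + \frac{59}{63}\right) \left(98 + \left(- \frac{71}{88} + \frac{59}{63}\right)\right)} = \sqrt{-48829 + 2 \cdot \frac{719}{5544} \left(98 + \frac{719}{5544}\right)} = \sqrt{-48829 + 2 \cdot \frac{719}{5544} \cdot \frac{544031}{5544}} = \sqrt{-48829 + \frac{391158289}{15367968}} = \sqrt{- \frac{750011351183}{15367968}} = \frac{i \sqrt{1500022702366}}{5544}$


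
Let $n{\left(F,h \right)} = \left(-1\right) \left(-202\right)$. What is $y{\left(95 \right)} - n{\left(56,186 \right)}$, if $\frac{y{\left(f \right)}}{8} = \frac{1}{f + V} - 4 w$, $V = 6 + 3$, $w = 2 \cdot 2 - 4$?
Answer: $- \frac{2625}{13} \approx -201.92$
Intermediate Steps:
$w = 0$ ($w = 4 - 4 = 0$)
$V = 9$
$n{\left(F,h \right)} = 202$
$y{\left(f \right)} = \frac{8}{9 + f}$ ($y{\left(f \right)} = 8 \left(\frac{1}{f + 9} - 0\right) = 8 \left(\frac{1}{9 + f} + 0\right) = \frac{8}{9 + f}$)
$y{\left(95 \right)} - n{\left(56,186 \right)} = \frac{8}{9 + 95} - 202 = \frac{8}{104} - 202 = 8 \cdot \frac{1}{104} - 202 = \frac{1}{13} - 202 = - \frac{2625}{13}$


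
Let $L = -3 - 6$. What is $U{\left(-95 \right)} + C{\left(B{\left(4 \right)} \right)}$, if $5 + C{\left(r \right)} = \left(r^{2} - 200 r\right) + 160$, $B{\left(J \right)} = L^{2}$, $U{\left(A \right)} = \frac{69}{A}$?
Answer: $- \frac{901049}{95} \approx -9484.7$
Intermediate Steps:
$L = -9$ ($L = -3 - 6 = -9$)
$B{\left(J \right)} = 81$ ($B{\left(J \right)} = \left(-9\right)^{2} = 81$)
$C{\left(r \right)} = 155 + r^{2} - 200 r$ ($C{\left(r \right)} = -5 + \left(\left(r^{2} - 200 r\right) + 160\right) = -5 + \left(160 + r^{2} - 200 r\right) = 155 + r^{2} - 200 r$)
$U{\left(-95 \right)} + C{\left(B{\left(4 \right)} \right)} = \frac{69}{-95} + \left(155 + 81^{2} - 16200\right) = 69 \left(- \frac{1}{95}\right) + \left(155 + 6561 - 16200\right) = - \frac{69}{95} - 9484 = - \frac{901049}{95}$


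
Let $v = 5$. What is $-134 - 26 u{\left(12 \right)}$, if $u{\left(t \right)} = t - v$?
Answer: $-316$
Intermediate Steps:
$u{\left(t \right)} = -5 + t$ ($u{\left(t \right)} = t - 5 = -5 + t$)
$-134 - 26 u{\left(12 \right)} = -134 - 26 \left(-5 + 12\right) = -134 - 182 = -316$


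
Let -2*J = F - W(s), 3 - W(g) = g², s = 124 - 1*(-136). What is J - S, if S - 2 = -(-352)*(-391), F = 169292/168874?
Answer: 17534356085/168874 ≈ 1.0383e+5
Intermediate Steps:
s = 260 (s = 124 + 136 = 260)
F = 84646/84437 (F = 169292*(1/168874) = 84646/84437 ≈ 1.0025)
W(g) = 3 - g²
S = -137630 (S = 2 - (-352)*(-391) = 2 - 352*391 = 2 - 137632 = -137630)
J = -5707772535/168874 (J = -(84646/84437 - (3 - 1*260²))/2 = -(84646/84437 - (3 - 1*67600))/2 = -(84646/84437 - (3 - 67600))/2 = -(84646/84437 - 1*(-67597))/2 = -(84646/84437 + 67597)/2 = -½*5707772535/84437 = -5707772535/168874 ≈ -33799.)
J - S = -5707772535/168874 - 1*(-137630) = -5707772535/168874 + 137630 = 17534356085/168874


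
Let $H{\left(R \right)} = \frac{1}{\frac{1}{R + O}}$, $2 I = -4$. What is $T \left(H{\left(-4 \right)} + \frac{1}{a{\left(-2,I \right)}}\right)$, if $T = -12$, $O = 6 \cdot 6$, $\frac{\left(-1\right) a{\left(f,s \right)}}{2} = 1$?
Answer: $-378$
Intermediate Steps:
$I = -2$ ($I = \frac{1}{2} \left(-4\right) = -2$)
$a{\left(f,s \right)} = -2$ ($a{\left(f,s \right)} = \left(-2\right) 1 = -2$)
$O = 36$
$H{\left(R \right)} = 36 + R$ ($H{\left(R \right)} = \frac{1}{\frac{1}{R + 36}} = \frac{1}{\frac{1}{36 + R}} = 36 + R$)
$T \left(H{\left(-4 \right)} + \frac{1}{a{\left(-2,I \right)}}\right) = - 12 \left(\left(36 - 4\right) + \frac{1}{-2}\right) = - 12 \left(32 - \frac{1}{2}\right) = \left(-12\right) \frac{63}{2} = -378$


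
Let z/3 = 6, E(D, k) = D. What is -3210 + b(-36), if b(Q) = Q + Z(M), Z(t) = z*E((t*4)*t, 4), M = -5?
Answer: -1446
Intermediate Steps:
z = 18 (z = 3*6 = 18)
Z(t) = 72*t² (Z(t) = 18*((t*4)*t) = 18*((4*t)*t) = 18*(4*t²) = 72*t²)
b(Q) = 1800 + Q (b(Q) = Q + 72*(-5)² = Q + 72*25 = Q + 1800 = 1800 + Q)
-3210 + b(-36) = -3210 + (1800 - 36) = -3210 + 1764 = -1446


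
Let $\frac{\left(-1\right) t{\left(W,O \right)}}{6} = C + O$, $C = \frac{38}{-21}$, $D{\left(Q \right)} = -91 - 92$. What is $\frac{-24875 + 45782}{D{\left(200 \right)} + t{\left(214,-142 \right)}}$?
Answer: $\frac{146349}{4759} \approx 30.752$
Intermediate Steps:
$D{\left(Q \right)} = -183$ ($D{\left(Q \right)} = -91 - 92 = -183$)
$C = - \frac{38}{21}$ ($C = 38 \left(- \frac{1}{21}\right) = - \frac{38}{21} \approx -1.8095$)
$t{\left(W,O \right)} = \frac{76}{7} - 6 O$ ($t{\left(W,O \right)} = - 6 \left(- \frac{38}{21} + O\right) = \frac{76}{7} - 6 O$)
$\frac{-24875 + 45782}{D{\left(200 \right)} + t{\left(214,-142 \right)}} = \frac{-24875 + 45782}{-183 + \left(\frac{76}{7} - -852\right)} = \frac{20907}{-183 + \left(\frac{76}{7} + 852\right)} = \frac{20907}{-183 + \frac{6040}{7}} = \frac{20907}{\frac{4759}{7}} = 20907 \cdot \frac{7}{4759} = \frac{146349}{4759}$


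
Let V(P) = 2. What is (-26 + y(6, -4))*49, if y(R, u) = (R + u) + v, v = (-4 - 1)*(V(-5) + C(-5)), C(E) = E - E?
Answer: -1666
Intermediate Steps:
C(E) = 0
v = -10 (v = (-4 - 1)*(2 + 0) = -5*2 = -10)
y(R, u) = -10 + R + u (y(R, u) = (R + u) - 10 = -10 + R + u)
(-26 + y(6, -4))*49 = (-26 + (-10 + 6 - 4))*49 = (-26 - 8)*49 = -34*49 = -1666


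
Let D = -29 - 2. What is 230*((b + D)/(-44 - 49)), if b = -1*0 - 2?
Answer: 2530/31 ≈ 81.613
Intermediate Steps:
b = -2 (b = 0 - 2 = -2)
D = -31
230*((b + D)/(-44 - 49)) = 230*((-2 - 31)/(-44 - 49)) = 230*(-33/(-93)) = 230*(-33*(-1/93)) = 230*(11/31) = 2530/31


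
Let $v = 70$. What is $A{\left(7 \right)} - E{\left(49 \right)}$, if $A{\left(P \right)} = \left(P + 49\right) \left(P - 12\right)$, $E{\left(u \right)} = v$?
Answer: $-350$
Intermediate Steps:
$E{\left(u \right)} = 70$
$A{\left(P \right)} = \left(-12 + P\right) \left(49 + P\right)$ ($A{\left(P \right)} = \left(49 + P\right) \left(-12 + P\right) = \left(-12 + P\right) \left(49 + P\right)$)
$A{\left(7 \right)} - E{\left(49 \right)} = \left(-588 + 7^{2} + 37 \cdot 7\right) - 70 = \left(-588 + 49 + 259\right) - 70 = -280 - 70 = -350$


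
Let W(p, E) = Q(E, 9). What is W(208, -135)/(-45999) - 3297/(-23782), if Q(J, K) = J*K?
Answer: 20061537/121549802 ≈ 0.16505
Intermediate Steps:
W(p, E) = 9*E (W(p, E) = E*9 = 9*E)
W(208, -135)/(-45999) - 3297/(-23782) = (9*(-135))/(-45999) - 3297/(-23782) = -1215*(-1/45999) - 3297*(-1/23782) = 135/5111 + 3297/23782 = 20061537/121549802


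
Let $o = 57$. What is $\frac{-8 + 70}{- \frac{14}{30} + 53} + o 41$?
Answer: $\frac{921243}{394} \approx 2338.2$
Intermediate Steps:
$\frac{-8 + 70}{- \frac{14}{30} + 53} + o 41 = \frac{-8 + 70}{- \frac{14}{30} + 53} + 57 \cdot 41 = \frac{62}{\left(-14\right) \frac{1}{30} + 53} + 2337 = \frac{62}{- \frac{7}{15} + 53} + 2337 = \frac{62}{\frac{788}{15}} + 2337 = 62 \cdot \frac{15}{788} + 2337 = \frac{465}{394} + 2337 = \frac{921243}{394}$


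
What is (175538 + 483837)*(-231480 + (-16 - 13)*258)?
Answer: -157565568750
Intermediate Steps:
(175538 + 483837)*(-231480 + (-16 - 13)*258) = 659375*(-231480 - 29*258) = 659375*(-231480 - 7482) = 659375*(-238962) = -157565568750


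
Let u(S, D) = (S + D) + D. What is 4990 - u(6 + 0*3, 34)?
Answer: 4916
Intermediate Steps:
u(S, D) = S + 2*D (u(S, D) = (D + S) + D = S + 2*D)
4990 - u(6 + 0*3, 34) = 4990 - ((6 + 0*3) + 2*34) = 4990 - ((6 + 0) + 68) = 4990 - (6 + 68) = 4990 - 1*74 = 4990 - 74 = 4916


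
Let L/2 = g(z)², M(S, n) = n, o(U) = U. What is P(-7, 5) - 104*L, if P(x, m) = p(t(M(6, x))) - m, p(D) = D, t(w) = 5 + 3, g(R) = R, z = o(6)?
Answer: -7485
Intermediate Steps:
z = 6
t(w) = 8
P(x, m) = 8 - m
L = 72 (L = 2*6² = 2*36 = 72)
P(-7, 5) - 104*L = (8 - 1*5) - 104*72 = (8 - 5) - 7488 = 3 - 7488 = -7485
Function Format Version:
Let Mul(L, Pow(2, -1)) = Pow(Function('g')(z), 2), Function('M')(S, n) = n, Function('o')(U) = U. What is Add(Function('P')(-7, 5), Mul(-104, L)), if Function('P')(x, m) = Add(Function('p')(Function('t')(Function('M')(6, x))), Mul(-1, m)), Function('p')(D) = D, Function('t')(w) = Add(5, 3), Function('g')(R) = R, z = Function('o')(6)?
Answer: -7485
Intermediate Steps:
z = 6
Function('t')(w) = 8
Function('P')(x, m) = Add(8, Mul(-1, m))
L = 72 (L = Mul(2, Pow(6, 2)) = Mul(2, 36) = 72)
Add(Function('P')(-7, 5), Mul(-104, L)) = Add(Add(8, Mul(-1, 5)), Mul(-104, 72)) = Add(Add(8, -5), -7488) = Add(3, -7488) = -7485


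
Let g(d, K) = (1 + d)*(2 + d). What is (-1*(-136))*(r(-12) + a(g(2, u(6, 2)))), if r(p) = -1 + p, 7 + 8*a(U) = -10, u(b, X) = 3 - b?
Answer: -2057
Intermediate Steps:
a(U) = -17/8 (a(U) = -7/8 + (⅛)*(-10) = -7/8 - 5/4 = -17/8)
(-1*(-136))*(r(-12) + a(g(2, u(6, 2)))) = (-1*(-136))*((-1 - 12) - 17/8) = 136*(-13 - 17/8) = 136*(-121/8) = -2057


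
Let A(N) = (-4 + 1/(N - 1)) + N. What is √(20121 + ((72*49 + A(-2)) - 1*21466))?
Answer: √19590/3 ≈ 46.655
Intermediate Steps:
A(N) = -4 + N + 1/(-1 + N) (A(N) = (-4 + 1/(-1 + N)) + N = -4 + N + 1/(-1 + N))
√(20121 + ((72*49 + A(-2)) - 1*21466)) = √(20121 + ((72*49 + (5 + (-2)² - 5*(-2))/(-1 - 2)) - 1*21466)) = √(20121 + ((3528 + (5 + 4 + 10)/(-3)) - 21466)) = √(20121 + ((3528 - ⅓*19) - 21466)) = √(20121 + ((3528 - 19/3) - 21466)) = √(20121 + (10565/3 - 21466)) = √(20121 - 53833/3) = √(6530/3) = √19590/3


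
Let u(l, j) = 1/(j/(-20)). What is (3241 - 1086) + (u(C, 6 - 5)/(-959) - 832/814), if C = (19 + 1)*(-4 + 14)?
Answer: 840733711/390313 ≈ 2154.0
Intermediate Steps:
C = 200 (C = 20*10 = 200)
u(l, j) = -20/j (u(l, j) = 1/(j*(-1/20)) = 1/(-j/20) = -20/j)
(3241 - 1086) + (u(C, 6 - 5)/(-959) - 832/814) = (3241 - 1086) + (-20/(6 - 5)/(-959) - 832/814) = 2155 + (-20/1*(-1/959) - 832*1/814) = 2155 + (-20*1*(-1/959) - 416/407) = 2155 + (-20*(-1/959) - 416/407) = 2155 + (20/959 - 416/407) = 2155 - 390804/390313 = 840733711/390313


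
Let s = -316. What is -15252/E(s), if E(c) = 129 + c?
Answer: 15252/187 ≈ 81.562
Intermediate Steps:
-15252/E(s) = -15252/(129 - 316) = -15252/(-187) = -15252*(-1/187) = 15252/187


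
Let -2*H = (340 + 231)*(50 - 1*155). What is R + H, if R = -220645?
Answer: -381335/2 ≈ -1.9067e+5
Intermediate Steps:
H = 59955/2 (H = -(340 + 231)*(50 - 1*155)/2 = -571*(50 - 155)/2 = -571*(-105)/2 = -½*(-59955) = 59955/2 ≈ 29978.)
R + H = -220645 + 59955/2 = -381335/2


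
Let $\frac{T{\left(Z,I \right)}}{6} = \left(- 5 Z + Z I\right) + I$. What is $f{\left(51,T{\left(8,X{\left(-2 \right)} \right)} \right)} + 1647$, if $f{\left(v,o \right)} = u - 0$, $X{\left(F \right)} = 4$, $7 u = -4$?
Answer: $\frac{11525}{7} \approx 1646.4$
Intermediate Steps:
$u = - \frac{4}{7}$ ($u = \frac{1}{7} \left(-4\right) = - \frac{4}{7} \approx -0.57143$)
$T{\left(Z,I \right)} = - 30 Z + 6 I + 6 I Z$ ($T{\left(Z,I \right)} = 6 \left(\left(- 5 Z + Z I\right) + I\right) = 6 \left(\left(- 5 Z + I Z\right) + I\right) = 6 \left(I - 5 Z + I Z\right) = - 30 Z + 6 I + 6 I Z$)
$f{\left(v,o \right)} = - \frac{4}{7}$ ($f{\left(v,o \right)} = - \frac{4}{7} - 0 = - \frac{4}{7} + 0 = - \frac{4}{7}$)
$f{\left(51,T{\left(8,X{\left(-2 \right)} \right)} \right)} + 1647 = - \frac{4}{7} + 1647 = \frac{11525}{7}$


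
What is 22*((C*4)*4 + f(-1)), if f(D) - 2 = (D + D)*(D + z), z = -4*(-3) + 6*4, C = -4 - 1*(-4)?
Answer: -1496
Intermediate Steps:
C = 0 (C = -4 + 4 = 0)
z = 36 (z = 12 + 24 = 36)
f(D) = 2 + 2*D*(36 + D) (f(D) = 2 + (D + D)*(D + 36) = 2 + (2*D)*(36 + D) = 2 + 2*D*(36 + D))
22*((C*4)*4 + f(-1)) = 22*((0*4)*4 + (2 + 2*(-1)**2 + 72*(-1))) = 22*(0*4 + (2 + 2*1 - 72)) = 22*(0 + (2 + 2 - 72)) = 22*(0 - 68) = 22*(-68) = -1496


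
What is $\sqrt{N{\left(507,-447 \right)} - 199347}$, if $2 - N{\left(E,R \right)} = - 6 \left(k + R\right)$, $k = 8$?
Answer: $i \sqrt{201979} \approx 449.42 i$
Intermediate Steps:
$N{\left(E,R \right)} = 50 + 6 R$ ($N{\left(E,R \right)} = 2 - - 6 \left(8 + R\right) = 2 - \left(-48 - 6 R\right) = 2 + \left(48 + 6 R\right) = 50 + 6 R$)
$\sqrt{N{\left(507,-447 \right)} - 199347} = \sqrt{\left(50 + 6 \left(-447\right)\right) - 199347} = \sqrt{\left(50 - 2682\right) - 199347} = \sqrt{-2632 - 199347} = \sqrt{-201979} = i \sqrt{201979}$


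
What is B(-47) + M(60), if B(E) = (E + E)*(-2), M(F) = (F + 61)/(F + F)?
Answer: 22681/120 ≈ 189.01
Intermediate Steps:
M(F) = (61 + F)/(2*F) (M(F) = (61 + F)/((2*F)) = (61 + F)*(1/(2*F)) = (61 + F)/(2*F))
B(E) = -4*E (B(E) = (2*E)*(-2) = -4*E)
B(-47) + M(60) = -4*(-47) + (1/2)*(61 + 60)/60 = 188 + (1/2)*(1/60)*121 = 188 + 121/120 = 22681/120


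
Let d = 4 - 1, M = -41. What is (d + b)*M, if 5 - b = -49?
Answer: -2337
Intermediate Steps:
b = 54 (b = 5 - 1*(-49) = 5 + 49 = 54)
d = 3
(d + b)*M = (3 + 54)*(-41) = 57*(-41) = -2337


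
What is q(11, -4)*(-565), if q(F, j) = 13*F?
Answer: -80795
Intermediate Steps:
q(11, -4)*(-565) = (13*11)*(-565) = 143*(-565) = -80795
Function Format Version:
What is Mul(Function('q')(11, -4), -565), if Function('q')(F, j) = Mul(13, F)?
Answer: -80795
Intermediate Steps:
Mul(Function('q')(11, -4), -565) = Mul(Mul(13, 11), -565) = Mul(143, -565) = -80795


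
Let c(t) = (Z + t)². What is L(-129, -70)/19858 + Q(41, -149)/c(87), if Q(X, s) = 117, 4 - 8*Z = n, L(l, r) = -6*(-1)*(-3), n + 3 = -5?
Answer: 484979/34562849 ≈ 0.014032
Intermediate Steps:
n = -8 (n = -3 - 5 = -8)
L(l, r) = -18 (L(l, r) = 6*(-3) = -18)
Z = 3/2 (Z = ½ - ⅛*(-8) = ½ + 1 = 3/2 ≈ 1.5000)
c(t) = (3/2 + t)²
L(-129, -70)/19858 + Q(41, -149)/c(87) = -18/19858 + 117/(((3 + 2*87)²/4)) = -18*1/19858 + 117/(((3 + 174)²/4)) = -9/9929 + 117/(((¼)*177²)) = -9/9929 + 117/(((¼)*31329)) = -9/9929 + 117/(31329/4) = -9/9929 + 117*(4/31329) = -9/9929 + 52/3481 = 484979/34562849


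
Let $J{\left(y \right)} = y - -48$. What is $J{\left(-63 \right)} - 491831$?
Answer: $-491846$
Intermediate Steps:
$J{\left(y \right)} = 48 + y$ ($J{\left(y \right)} = y + 48 = 48 + y$)
$J{\left(-63 \right)} - 491831 = \left(48 - 63\right) - 491831 = -15 - 491831 = -491846$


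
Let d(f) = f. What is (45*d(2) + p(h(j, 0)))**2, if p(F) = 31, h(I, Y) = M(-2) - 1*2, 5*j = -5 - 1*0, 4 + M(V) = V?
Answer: 14641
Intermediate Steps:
M(V) = -4 + V
j = -1 (j = (-5 - 1*0)/5 = (-5 + 0)/5 = (1/5)*(-5) = -1)
h(I, Y) = -8 (h(I, Y) = (-4 - 2) - 1*2 = -6 - 2 = -8)
(45*d(2) + p(h(j, 0)))**2 = (45*2 + 31)**2 = (90 + 31)**2 = 121**2 = 14641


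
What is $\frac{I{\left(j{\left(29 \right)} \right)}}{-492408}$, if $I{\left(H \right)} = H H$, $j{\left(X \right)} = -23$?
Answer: $- \frac{529}{492408} \approx -0.0010743$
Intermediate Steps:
$I{\left(H \right)} = H^{2}$
$\frac{I{\left(j{\left(29 \right)} \right)}}{-492408} = \frac{\left(-23\right)^{2}}{-492408} = 529 \left(- \frac{1}{492408}\right) = - \frac{529}{492408}$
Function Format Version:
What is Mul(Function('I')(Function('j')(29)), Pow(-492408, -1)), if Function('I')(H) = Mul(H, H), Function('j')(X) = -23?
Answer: Rational(-529, 492408) ≈ -0.0010743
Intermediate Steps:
Function('I')(H) = Pow(H, 2)
Mul(Function('I')(Function('j')(29)), Pow(-492408, -1)) = Mul(Pow(-23, 2), Pow(-492408, -1)) = Mul(529, Rational(-1, 492408)) = Rational(-529, 492408)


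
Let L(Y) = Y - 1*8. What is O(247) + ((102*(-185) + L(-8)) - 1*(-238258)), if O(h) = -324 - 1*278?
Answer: 218770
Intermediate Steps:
L(Y) = -8 + Y (L(Y) = Y - 8 = -8 + Y)
O(h) = -602 (O(h) = -324 - 278 = -602)
O(247) + ((102*(-185) + L(-8)) - 1*(-238258)) = -602 + ((102*(-185) + (-8 - 8)) - 1*(-238258)) = -602 + ((-18870 - 16) + 238258) = -602 + (-18886 + 238258) = -602 + 219372 = 218770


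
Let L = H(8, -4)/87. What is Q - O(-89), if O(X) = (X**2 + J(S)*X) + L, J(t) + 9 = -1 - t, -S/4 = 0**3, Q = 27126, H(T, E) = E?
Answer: 1593409/87 ≈ 18315.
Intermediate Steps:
S = 0 (S = -4*0**3 = -4*0 = 0)
L = -4/87 ≈ -0.045977
J(t) = -10 - t (J(t) = -9 + (-1 - t) = -10 - t)
O(X) = -4/87 + X**2 - 10*X (O(X) = (X**2 + (-10 - 1*0)*X) - 4/87 = (X**2 + (-10 + 0)*X) - 4/87 = (X**2 - 10*X) - 4/87 = -4/87 + X**2 - 10*X)
Q - O(-89) = 27126 - (-4/87 + (-89)**2 - 10*(-89)) = 27126 - (-4/87 + 7921 + 890) = 27126 - 1*766553/87 = 27126 - 766553/87 = 1593409/87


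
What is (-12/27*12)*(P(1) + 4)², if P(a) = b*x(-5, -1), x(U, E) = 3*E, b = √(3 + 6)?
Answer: -400/3 ≈ -133.33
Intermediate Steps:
b = 3 (b = √9 = 3)
P(a) = -9 (P(a) = 3*(3*(-1)) = 3*(-3) = -9)
(-12/27*12)*(P(1) + 4)² = (-12/27*12)*(-9 + 4)² = (-12*1/27*12)*(-5)² = -4/9*12*25 = -16/3*25 = -400/3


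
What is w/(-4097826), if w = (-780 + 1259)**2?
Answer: -229441/4097826 ≈ -0.055991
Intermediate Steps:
w = 229441 (w = 479**2 = 229441)
w/(-4097826) = 229441/(-4097826) = 229441*(-1/4097826) = -229441/4097826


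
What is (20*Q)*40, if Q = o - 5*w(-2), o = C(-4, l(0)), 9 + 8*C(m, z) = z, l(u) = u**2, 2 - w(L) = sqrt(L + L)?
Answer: -8900 + 8000*I ≈ -8900.0 + 8000.0*I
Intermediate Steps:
w(L) = 2 - sqrt(2)*sqrt(L) (w(L) = 2 - sqrt(L + L) = 2 - sqrt(2*L) = 2 - sqrt(2)*sqrt(L))
C(m, z) = -9/8 + z/8
o = -9/8 (o = -9/8 + (1/8)*0**2 = -9/8 + (1/8)*0 = -9/8 + 0 = -9/8 ≈ -1.1250)
Q = -89/8 + 10*I (Q = -9/8 - 5*(2 - sqrt(2)*sqrt(-2)) = -9/8 - 5*(2 - sqrt(2)*I*sqrt(2)) = -9/8 - 5*(2 - 2*I) = -9/8 + (-10 + 10*I) = -89/8 + 10*I ≈ -11.125 + 10.0*I)
(20*Q)*40 = (20*(-89/8 + 10*I))*40 = (-445/2 + 200*I)*40 = -8900 + 8000*I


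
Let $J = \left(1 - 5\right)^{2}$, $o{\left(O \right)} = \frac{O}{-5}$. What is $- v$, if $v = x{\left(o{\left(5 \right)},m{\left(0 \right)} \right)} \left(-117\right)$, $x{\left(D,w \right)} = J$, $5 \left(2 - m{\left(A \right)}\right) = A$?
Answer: $1872$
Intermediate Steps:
$m{\left(A \right)} = 2 - \frac{A}{5}$
$o{\left(O \right)} = - \frac{O}{5}$ ($o{\left(O \right)} = O \left(- \frac{1}{5}\right) = - \frac{O}{5}$)
$J = 16$ ($J = \left(-4\right)^{2} = 16$)
$x{\left(D,w \right)} = 16$
$v = -1872$ ($v = 16 \left(-117\right) = -1872$)
$- v = \left(-1\right) \left(-1872\right) = 1872$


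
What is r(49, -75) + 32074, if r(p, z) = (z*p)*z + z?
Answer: 307624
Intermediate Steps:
r(p, z) = z + p*z² (r(p, z) = (p*z)*z + z = p*z² + z = z + p*z²)
r(49, -75) + 32074 = -75*(1 + 49*(-75)) + 32074 = -75*(1 - 3675) + 32074 = -75*(-3674) + 32074 = 275550 + 32074 = 307624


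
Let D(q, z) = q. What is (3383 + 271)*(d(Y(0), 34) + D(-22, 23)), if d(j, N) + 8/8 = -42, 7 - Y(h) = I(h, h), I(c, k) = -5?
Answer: -237510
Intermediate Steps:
Y(h) = 12 (Y(h) = 7 - 1*(-5) = 7 + 5 = 12)
d(j, N) = -43 (d(j, N) = -1 - 42 = -43)
(3383 + 271)*(d(Y(0), 34) + D(-22, 23)) = (3383 + 271)*(-43 - 22) = 3654*(-65) = -237510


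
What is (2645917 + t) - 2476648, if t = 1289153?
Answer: 1458422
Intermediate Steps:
(2645917 + t) - 2476648 = (2645917 + 1289153) - 2476648 = 3935070 - 2476648 = 1458422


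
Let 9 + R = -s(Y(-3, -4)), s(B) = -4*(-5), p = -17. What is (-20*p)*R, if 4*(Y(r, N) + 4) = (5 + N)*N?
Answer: -9860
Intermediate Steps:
Y(r, N) = -4 + N*(5 + N)/4 (Y(r, N) = -4 + ((5 + N)*N)/4 = -4 + (N*(5 + N))/4 = -4 + N*(5 + N)/4)
s(B) = 20
R = -29 (R = -9 - 1*20 = -9 - 20 = -29)
(-20*p)*R = -20*(-17)*(-29) = 340*(-29) = -9860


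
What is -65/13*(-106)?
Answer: 530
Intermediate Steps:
-65/13*(-106) = -65*(1/13)*(-106) = -5*(-106) = -1*(-530) = 530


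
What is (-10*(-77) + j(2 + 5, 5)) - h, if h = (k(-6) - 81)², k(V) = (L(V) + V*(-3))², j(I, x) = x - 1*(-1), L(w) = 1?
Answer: -77624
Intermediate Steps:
j(I, x) = 1 + x (j(I, x) = x + 1 = 1 + x)
k(V) = (1 - 3*V)² (k(V) = (1 + V*(-3))² = (1 - 3*V)²)
h = 78400 (h = ((-1 + 3*(-6))² - 81)² = ((-1 - 18)² - 81)² = ((-19)² - 81)² = (361 - 81)² = 280² = 78400)
(-10*(-77) + j(2 + 5, 5)) - h = (-10*(-77) + (1 + 5)) - 1*78400 = (770 + 6) - 78400 = 776 - 78400 = -77624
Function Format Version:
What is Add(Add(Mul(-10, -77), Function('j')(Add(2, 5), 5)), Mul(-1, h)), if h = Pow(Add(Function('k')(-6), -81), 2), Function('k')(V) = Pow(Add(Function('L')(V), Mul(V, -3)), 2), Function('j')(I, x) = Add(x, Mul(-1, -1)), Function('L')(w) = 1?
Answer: -77624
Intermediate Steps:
Function('j')(I, x) = Add(1, x) (Function('j')(I, x) = Add(x, 1) = Add(1, x))
Function('k')(V) = Pow(Add(1, Mul(-3, V)), 2) (Function('k')(V) = Pow(Add(1, Mul(V, -3)), 2) = Pow(Add(1, Mul(-3, V)), 2))
h = 78400 (h = Pow(Add(Pow(Add(-1, Mul(3, -6)), 2), -81), 2) = Pow(Add(Pow(Add(-1, -18), 2), -81), 2) = Pow(Add(Pow(-19, 2), -81), 2) = Pow(Add(361, -81), 2) = Pow(280, 2) = 78400)
Add(Add(Mul(-10, -77), Function('j')(Add(2, 5), 5)), Mul(-1, h)) = Add(Add(Mul(-10, -77), Add(1, 5)), Mul(-1, 78400)) = Add(Add(770, 6), -78400) = Add(776, -78400) = -77624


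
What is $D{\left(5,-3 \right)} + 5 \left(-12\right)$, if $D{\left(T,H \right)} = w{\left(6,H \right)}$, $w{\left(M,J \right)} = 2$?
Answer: $-58$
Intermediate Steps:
$D{\left(T,H \right)} = 2$
$D{\left(5,-3 \right)} + 5 \left(-12\right) = 2 + 5 \left(-12\right) = 2 - 60 = -58$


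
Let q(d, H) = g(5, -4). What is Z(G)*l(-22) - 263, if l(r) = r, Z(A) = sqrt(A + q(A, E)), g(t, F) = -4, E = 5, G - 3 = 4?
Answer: -263 - 22*sqrt(3) ≈ -301.10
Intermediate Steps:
G = 7 (G = 3 + 4 = 7)
q(d, H) = -4
Z(A) = sqrt(-4 + A) (Z(A) = sqrt(A - 4) = sqrt(-4 + A))
Z(G)*l(-22) - 263 = sqrt(-4 + 7)*(-22) - 263 = sqrt(3)*(-22) - 263 = -22*sqrt(3) - 263 = -263 - 22*sqrt(3)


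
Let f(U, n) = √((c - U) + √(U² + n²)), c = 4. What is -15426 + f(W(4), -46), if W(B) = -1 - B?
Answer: -15426 + √(9 + √2141) ≈ -15419.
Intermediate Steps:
f(U, n) = √(4 + √(U² + n²) - U) (f(U, n) = √((4 - U) + √(U² + n²)) = √(4 + √(U² + n²) - U))
-15426 + f(W(4), -46) = -15426 + √(4 + √((-1 - 1*4)² + (-46)²) - (-1 - 1*4)) = -15426 + √(4 + √((-1 - 4)² + 2116) - (-1 - 4)) = -15426 + √(4 + √((-5)² + 2116) - 1*(-5)) = -15426 + √(4 + √(25 + 2116) + 5) = -15426 + √(4 + √2141 + 5) = -15426 + √(9 + √2141)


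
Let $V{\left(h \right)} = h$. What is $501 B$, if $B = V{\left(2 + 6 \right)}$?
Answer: $4008$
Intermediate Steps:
$B = 8$ ($B = 2 + 6 = 8$)
$501 B = 501 \cdot 8 = 4008$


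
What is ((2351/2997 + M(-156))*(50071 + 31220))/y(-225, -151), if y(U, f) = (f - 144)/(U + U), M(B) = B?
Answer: -126050095570/6549 ≈ -1.9247e+7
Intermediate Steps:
y(U, f) = (-144 + f)/(2*U) (y(U, f) = (-144 + f)/((2*U)) = (-144 + f)*(1/(2*U)) = (-144 + f)/(2*U))
((2351/2997 + M(-156))*(50071 + 31220))/y(-225, -151) = ((2351/2997 - 156)*(50071 + 31220))/(((½)*(-144 - 151)/(-225))) = ((2351*(1/2997) - 156)*81291)/(((½)*(-1/225)*(-295))) = ((2351/2997 - 156)*81291)/(59/90) = -465181/2997*81291*(90/59) = -12605009557/999*90/59 = -126050095570/6549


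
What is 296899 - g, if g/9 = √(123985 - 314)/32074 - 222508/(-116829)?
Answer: 3853823411/12981 - 9*√123671/32074 ≈ 2.9688e+5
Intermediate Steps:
g = 222508/12981 + 9*√123671/32074 (g = 9*(√(123985 - 314)/32074 - 222508/(-116829)) = 9*(√123671*(1/32074) - 222508*(-1/116829)) = 9*(√123671/32074 + 222508/116829) = 9*(222508/116829 + √123671/32074) = 222508/12981 + 9*√123671/32074 ≈ 17.240)
296899 - g = 296899 - (222508/12981 + 9*√123671/32074) = 296899 + (-222508/12981 - 9*√123671/32074) = 3853823411/12981 - 9*√123671/32074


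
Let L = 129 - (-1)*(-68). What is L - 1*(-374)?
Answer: 435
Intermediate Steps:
L = 61 (L = 129 - 1*68 = 129 - 68 = 61)
L - 1*(-374) = 61 - 1*(-374) = 61 + 374 = 435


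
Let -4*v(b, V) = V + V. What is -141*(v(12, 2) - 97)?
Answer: 13818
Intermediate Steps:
v(b, V) = -V/2 (v(b, V) = -(V + V)/4 = -V/2)
-141*(v(12, 2) - 97) = -141*(-½*2 - 97) = -141*(-1 - 97) = -141*(-98) = 13818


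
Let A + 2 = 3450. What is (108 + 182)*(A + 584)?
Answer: 1169280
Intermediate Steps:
A = 3448 (A = -2 + 3450 = 3448)
(108 + 182)*(A + 584) = (108 + 182)*(3448 + 584) = 290*4032 = 1169280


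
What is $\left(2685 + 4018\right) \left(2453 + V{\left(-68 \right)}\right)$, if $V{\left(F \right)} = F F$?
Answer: $47437131$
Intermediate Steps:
$V{\left(F \right)} = F^{2}$
$\left(2685 + 4018\right) \left(2453 + V{\left(-68 \right)}\right) = \left(2685 + 4018\right) \left(2453 + \left(-68\right)^{2}\right) = 6703 \left(2453 + 4624\right) = 6703 \cdot 7077 = 47437131$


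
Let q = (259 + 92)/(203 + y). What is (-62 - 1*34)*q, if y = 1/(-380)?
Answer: -474240/2857 ≈ -165.99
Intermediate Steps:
y = -1/380 ≈ -0.0026316
q = 4940/2857 (q = (259 + 92)/(203 - 1/380) = 351/(77139/380) = 351*(380/77139) = 4940/2857 ≈ 1.7291)
(-62 - 1*34)*q = (-62 - 1*34)*(4940/2857) = (-62 - 34)*(4940/2857) = -96*4940/2857 = -474240/2857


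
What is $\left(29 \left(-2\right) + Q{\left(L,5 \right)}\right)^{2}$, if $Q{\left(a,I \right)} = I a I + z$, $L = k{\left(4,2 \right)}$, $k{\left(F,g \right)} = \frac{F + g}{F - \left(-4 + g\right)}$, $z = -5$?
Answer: $1444$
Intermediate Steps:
$k{\left(F,g \right)} = \frac{F + g}{4 + F - g}$
$L = 1$ ($L = \frac{4 + 2}{4 + 4 - 2} = \frac{1}{4 + 4 - 2} \cdot 6 = \frac{1}{6} \cdot 6 = 1$)
$Q{\left(a,I \right)} = -5 + a I^{2}$ ($Q{\left(a,I \right)} = I a I - 5 = a I^{2} - 5 = -5 + a I^{2}$)
$\left(29 \left(-2\right) + Q{\left(L,5 \right)}\right)^{2} = \left(29 \left(-2\right) - \left(5 - 5^{2}\right)\right)^{2} = \left(-58 + \left(-5 + 1 \cdot 25\right)\right)^{2} = \left(-58 + \left(-5 + 25\right)\right)^{2} = \left(-58 + 20\right)^{2} = \left(-38\right)^{2} = 1444$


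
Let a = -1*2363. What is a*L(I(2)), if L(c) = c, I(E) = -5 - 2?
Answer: 16541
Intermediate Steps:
I(E) = -7
a = -2363
a*L(I(2)) = -2363*(-7) = 16541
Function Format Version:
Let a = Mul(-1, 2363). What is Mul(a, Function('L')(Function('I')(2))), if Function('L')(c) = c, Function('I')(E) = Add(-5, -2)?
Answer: 16541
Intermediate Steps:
Function('I')(E) = -7
a = -2363
Mul(a, Function('L')(Function('I')(2))) = Mul(-2363, -7) = 16541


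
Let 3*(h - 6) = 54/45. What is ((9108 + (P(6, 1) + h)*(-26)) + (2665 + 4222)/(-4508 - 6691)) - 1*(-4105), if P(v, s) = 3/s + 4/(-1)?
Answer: 731965802/55995 ≈ 13072.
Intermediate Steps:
P(v, s) = -4 + 3/s (P(v, s) = 3/s + 4*(-1) = 3/s - 4 = -4 + 3/s)
h = 32/5 (h = 6 + (54/45)/3 = 6 + (54*(1/45))/3 = 6 + (⅓)*(6/5) = 6 + ⅖ = 32/5 ≈ 6.4000)
((9108 + (P(6, 1) + h)*(-26)) + (2665 + 4222)/(-4508 - 6691)) - 1*(-4105) = ((9108 + ((-4 + 3/1) + 32/5)*(-26)) + (2665 + 4222)/(-4508 - 6691)) - 1*(-4105) = ((9108 + ((-4 + 3*1) + 32/5)*(-26)) + 6887/(-11199)) + 4105 = ((9108 + ((-4 + 3) + 32/5)*(-26)) + 6887*(-1/11199)) + 4105 = ((9108 + (-1 + 32/5)*(-26)) - 6887/11199) + 4105 = ((9108 + (27/5)*(-26)) - 6887/11199) + 4105 = ((9108 - 702/5) - 6887/11199) + 4105 = (44838/5 - 6887/11199) + 4105 = 502106327/55995 + 4105 = 731965802/55995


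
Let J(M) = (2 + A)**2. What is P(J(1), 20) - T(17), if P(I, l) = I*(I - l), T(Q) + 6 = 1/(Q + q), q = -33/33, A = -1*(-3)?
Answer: 2095/16 ≈ 130.94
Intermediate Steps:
A = 3
q = -1 (q = -33*1/33 = -1)
T(Q) = -6 + 1/(-1 + Q) (T(Q) = -6 + 1/(Q - 1) = -6 + 1/(-1 + Q))
J(M) = 25 (J(M) = (2 + 3)**2 = 5**2 = 25)
P(J(1), 20) - T(17) = 25*(25 - 1*20) - (7 - 6*17)/(-1 + 17) = 25*(25 - 20) - (7 - 102)/16 = 25*5 - (-95)/16 = 125 - 1*(-95/16) = 125 + 95/16 = 2095/16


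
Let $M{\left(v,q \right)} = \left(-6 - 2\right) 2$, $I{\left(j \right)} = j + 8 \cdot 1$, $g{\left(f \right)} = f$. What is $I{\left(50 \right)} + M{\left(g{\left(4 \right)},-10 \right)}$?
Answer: $42$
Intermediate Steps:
$I{\left(j \right)} = 8 + j$ ($I{\left(j \right)} = j + 8 = 8 + j$)
$M{\left(v,q \right)} = -16$ ($M{\left(v,q \right)} = \left(-8\right) 2 = -16$)
$I{\left(50 \right)} + M{\left(g{\left(4 \right)},-10 \right)} = \left(8 + 50\right) - 16 = 58 - 16 = 42$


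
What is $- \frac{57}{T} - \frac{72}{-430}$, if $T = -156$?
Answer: $\frac{5957}{11180} \approx 0.53283$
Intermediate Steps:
$- \frac{57}{T} - \frac{72}{-430} = - \frac{57}{-156} - \frac{72}{-430} = \left(-57\right) \left(- \frac{1}{156}\right) - - \frac{36}{215} = \frac{19}{52} + \frac{36}{215} = \frac{5957}{11180}$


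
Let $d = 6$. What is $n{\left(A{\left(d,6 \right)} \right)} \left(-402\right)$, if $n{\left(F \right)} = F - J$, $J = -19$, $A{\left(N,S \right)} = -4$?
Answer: $-6030$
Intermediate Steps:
$n{\left(F \right)} = 19 + F$ ($n{\left(F \right)} = F - -19 = F + 19 = 19 + F$)
$n{\left(A{\left(d,6 \right)} \right)} \left(-402\right) = \left(19 - 4\right) \left(-402\right) = 15 \left(-402\right) = -6030$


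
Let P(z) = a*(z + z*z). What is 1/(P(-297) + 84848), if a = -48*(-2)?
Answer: 1/8524400 ≈ 1.1731e-7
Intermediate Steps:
a = 96
P(z) = 96*z + 96*z**2 (P(z) = 96*(z + z*z) = 96*(z + z**2) = 96*z + 96*z**2)
1/(P(-297) + 84848) = 1/(96*(-297)*(1 - 297) + 84848) = 1/(96*(-297)*(-296) + 84848) = 1/(8439552 + 84848) = 1/8524400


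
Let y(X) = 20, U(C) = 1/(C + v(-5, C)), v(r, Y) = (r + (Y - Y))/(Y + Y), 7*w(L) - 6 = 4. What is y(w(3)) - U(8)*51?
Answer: 548/41 ≈ 13.366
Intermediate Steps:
w(L) = 10/7 (w(L) = 6/7 + (⅐)*4 = 6/7 + 4/7 = 10/7)
v(r, Y) = r/(2*Y) (v(r, Y) = (r + 0)/((2*Y)) = r*(1/(2*Y)) = r/(2*Y))
U(C) = 1/(C - 5/(2*C)) (U(C) = 1/(C + (½)*(-5)/C) = 1/(C - 5/(2*C)))
y(w(3)) - U(8)*51 = 20 - 2*8/(-5 + 2*8²)*51 = 20 - 2*8/(-5 + 2*64)*51 = 20 - 2*8/(-5 + 128)*51 = 20 - 2*8/123*51 = 20 - 2*8*(1/123)*51 = 20 - 16*51/123 = 20 - 1*272/41 = 20 - 272/41 = 548/41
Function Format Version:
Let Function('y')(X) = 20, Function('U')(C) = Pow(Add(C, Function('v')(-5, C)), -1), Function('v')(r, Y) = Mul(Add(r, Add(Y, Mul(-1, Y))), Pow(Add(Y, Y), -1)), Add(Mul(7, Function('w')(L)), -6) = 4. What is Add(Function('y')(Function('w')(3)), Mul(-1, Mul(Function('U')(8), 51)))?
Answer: Rational(548, 41) ≈ 13.366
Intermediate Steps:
Function('w')(L) = Rational(10, 7) (Function('w')(L) = Add(Rational(6, 7), Mul(Rational(1, 7), 4)) = Add(Rational(6, 7), Rational(4, 7)) = Rational(10, 7))
Function('v')(r, Y) = Mul(Rational(1, 2), r, Pow(Y, -1)) (Function('v')(r, Y) = Mul(Add(r, 0), Pow(Mul(2, Y), -1)) = Mul(r, Mul(Rational(1, 2), Pow(Y, -1))) = Mul(Rational(1, 2), r, Pow(Y, -1)))
Function('U')(C) = Pow(Add(C, Mul(Rational(-5, 2), Pow(C, -1))), -1) (Function('U')(C) = Pow(Add(C, Mul(Rational(1, 2), -5, Pow(C, -1))), -1) = Pow(Add(C, Mul(Rational(-5, 2), Pow(C, -1))), -1))
Add(Function('y')(Function('w')(3)), Mul(-1, Mul(Function('U')(8), 51))) = Add(20, Mul(-1, Mul(Mul(2, 8, Pow(Add(-5, Mul(2, Pow(8, 2))), -1)), 51))) = Add(20, Mul(-1, Mul(Mul(2, 8, Pow(Add(-5, Mul(2, 64)), -1)), 51))) = Add(20, Mul(-1, Mul(Mul(2, 8, Pow(Add(-5, 128), -1)), 51))) = Add(20, Mul(-1, Mul(Mul(2, 8, Pow(123, -1)), 51))) = Add(20, Mul(-1, Mul(Mul(2, 8, Rational(1, 123)), 51))) = Add(20, Mul(-1, Mul(Rational(16, 123), 51))) = Add(20, Mul(-1, Rational(272, 41))) = Add(20, Rational(-272, 41)) = Rational(548, 41)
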